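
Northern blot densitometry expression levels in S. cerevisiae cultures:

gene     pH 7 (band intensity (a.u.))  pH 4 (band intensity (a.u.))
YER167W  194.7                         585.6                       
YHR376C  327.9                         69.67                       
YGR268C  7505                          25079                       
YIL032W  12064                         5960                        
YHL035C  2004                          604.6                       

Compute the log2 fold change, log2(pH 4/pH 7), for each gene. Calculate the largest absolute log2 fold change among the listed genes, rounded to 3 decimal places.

log2(585.6/194.7) = 1.589  (YER167W)
log2(69.67/327.9) = -2.235  (YHR376C)
log2(25079/7505) = 1.741  (YGR268C)
log2(5960/12064) = -1.017  (YIL032W)
log2(604.6/2004) = -1.729  (YHL035C)
The largest magnitude belongs to YHR376C.

2.235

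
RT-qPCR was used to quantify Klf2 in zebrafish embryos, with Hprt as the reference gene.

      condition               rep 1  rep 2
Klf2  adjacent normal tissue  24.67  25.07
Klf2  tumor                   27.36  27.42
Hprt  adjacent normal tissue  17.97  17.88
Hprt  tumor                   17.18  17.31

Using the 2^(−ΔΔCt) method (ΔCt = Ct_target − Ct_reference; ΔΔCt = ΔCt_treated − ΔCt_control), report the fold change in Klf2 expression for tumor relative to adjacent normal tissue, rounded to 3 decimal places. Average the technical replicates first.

Mean Ct: Klf2 adjacent normal tissue 24.870; Klf2 tumor 27.390; Hprt adjacent normal tissue 17.925; Hprt tumor 17.245
ΔCt(adjacent normal tissue) = 24.870 − 17.925 = 6.945
ΔCt(tumor) = 27.390 − 17.245 = 10.145
ΔΔCt = 10.145 − 6.945 = 3.200
Fold change = 2^(−3.200) = 0.1088

0.109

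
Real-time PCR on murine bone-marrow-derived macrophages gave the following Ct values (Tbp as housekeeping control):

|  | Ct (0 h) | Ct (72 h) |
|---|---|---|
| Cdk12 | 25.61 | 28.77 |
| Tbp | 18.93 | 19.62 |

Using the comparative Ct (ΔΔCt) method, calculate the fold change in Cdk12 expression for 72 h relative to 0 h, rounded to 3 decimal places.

ΔCt(0 h) = 25.610 − 18.930 = 6.680
ΔCt(72 h) = 28.770 − 19.620 = 9.150
ΔΔCt = 9.150 − 6.680 = 2.470
Fold change = 2^(−2.470) = 0.1805

0.180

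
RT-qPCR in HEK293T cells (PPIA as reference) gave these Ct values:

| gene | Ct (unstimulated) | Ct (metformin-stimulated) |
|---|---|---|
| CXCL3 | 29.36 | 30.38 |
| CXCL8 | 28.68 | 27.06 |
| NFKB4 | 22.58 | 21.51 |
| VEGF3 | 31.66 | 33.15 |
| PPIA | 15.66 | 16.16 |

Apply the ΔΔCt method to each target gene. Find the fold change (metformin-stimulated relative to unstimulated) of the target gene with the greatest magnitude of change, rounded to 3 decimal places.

CXCL3: ΔΔCt = (30.38−16.16) − (29.36−15.66) = 14.22 − 13.70 = 0.52; fold change = 2^-0.52 = 0.697
CXCL8: ΔΔCt = (27.06−16.16) − (28.68−15.66) = 10.90 − 13.02 = -2.12; fold change = 2^2.12 = 4.347
NFKB4: ΔΔCt = (21.51−16.16) − (22.58−15.66) = 5.35 − 6.92 = -1.57; fold change = 2^1.57 = 2.969
VEGF3: ΔΔCt = (33.15−16.16) − (31.66−15.66) = 16.99 − 16.00 = 0.99; fold change = 2^-0.99 = 0.503
CXCL8 has the largest |ΔΔCt| = 2.12.

4.347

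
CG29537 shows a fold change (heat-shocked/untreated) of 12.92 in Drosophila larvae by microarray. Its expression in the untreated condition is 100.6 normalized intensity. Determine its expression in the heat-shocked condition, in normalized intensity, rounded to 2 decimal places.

1299.75

heat-shocked expression = 100.6 × 12.92 = 1299.75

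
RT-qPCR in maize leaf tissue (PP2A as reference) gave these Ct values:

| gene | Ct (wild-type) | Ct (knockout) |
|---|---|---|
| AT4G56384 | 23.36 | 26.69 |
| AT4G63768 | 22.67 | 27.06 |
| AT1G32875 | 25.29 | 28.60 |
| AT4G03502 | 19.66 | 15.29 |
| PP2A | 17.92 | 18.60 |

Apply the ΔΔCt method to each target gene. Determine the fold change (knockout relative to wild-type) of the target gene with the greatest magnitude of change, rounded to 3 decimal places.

33.128

AT4G56384: ΔΔCt = (26.69−18.60) − (23.36−17.92) = 8.09 − 5.44 = 2.65; fold change = 2^-2.65 = 0.159
AT4G63768: ΔΔCt = (27.06−18.60) − (22.67−17.92) = 8.46 − 4.75 = 3.71; fold change = 2^-3.71 = 0.076
AT1G32875: ΔΔCt = (28.60−18.60) − (25.29−17.92) = 10.00 − 7.37 = 2.63; fold change = 2^-2.63 = 0.162
AT4G03502: ΔΔCt = (15.29−18.60) − (19.66−17.92) = -3.31 − 1.74 = -5.05; fold change = 2^5.05 = 33.128
AT4G03502 has the largest |ΔΔCt| = 5.05.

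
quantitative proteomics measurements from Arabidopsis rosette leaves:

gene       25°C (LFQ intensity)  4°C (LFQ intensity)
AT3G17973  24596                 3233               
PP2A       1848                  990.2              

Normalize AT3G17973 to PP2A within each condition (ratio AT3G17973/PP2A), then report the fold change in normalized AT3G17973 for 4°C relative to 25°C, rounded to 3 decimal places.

0.245

AT3G17973/PP2A (25°C) = 24596 / 1848 = 13.31
AT3G17973/PP2A (4°C) = 3233 / 990.2 = 3.265
Fold change = 3.265 / 13.31 = 0.2453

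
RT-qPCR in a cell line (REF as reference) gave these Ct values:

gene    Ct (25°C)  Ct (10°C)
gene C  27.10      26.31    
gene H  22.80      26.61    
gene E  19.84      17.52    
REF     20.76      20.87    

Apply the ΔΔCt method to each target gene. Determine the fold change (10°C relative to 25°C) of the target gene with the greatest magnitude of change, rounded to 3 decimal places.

0.077

gene C: ΔΔCt = (26.31−20.87) − (27.10−20.76) = 5.44 − 6.34 = -0.90; fold change = 2^0.90 = 1.866
gene H: ΔΔCt = (26.61−20.87) − (22.80−20.76) = 5.74 − 2.04 = 3.70; fold change = 2^-3.70 = 0.077
gene E: ΔΔCt = (17.52−20.87) − (19.84−20.76) = -3.35 − (-0.92) = -2.43; fold change = 2^2.43 = 5.389
gene H has the largest |ΔΔCt| = 3.70.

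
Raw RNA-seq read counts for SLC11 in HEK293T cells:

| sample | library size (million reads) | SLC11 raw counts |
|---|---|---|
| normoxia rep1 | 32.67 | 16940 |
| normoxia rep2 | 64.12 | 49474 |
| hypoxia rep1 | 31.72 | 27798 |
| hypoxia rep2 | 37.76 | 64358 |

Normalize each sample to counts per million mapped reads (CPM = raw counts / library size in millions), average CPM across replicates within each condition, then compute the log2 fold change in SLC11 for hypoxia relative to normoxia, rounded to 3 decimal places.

CPM(normoxia rep1) = 16940 / 32.67 = 518.5185
CPM(normoxia rep2) = 49474 / 64.12 = 771.5845
CPM(hypoxia rep1) = 27798 / 31.72 = 876.3556
CPM(hypoxia rep2) = 64358 / 37.76 = 1704.3962
mean CPM(normoxia) = 645.0515; mean CPM(hypoxia) = 1290.3759
Fold change = 1290.3759 / 645.0515 = 2.00042
log2(2.00042) = 1.0003

1.000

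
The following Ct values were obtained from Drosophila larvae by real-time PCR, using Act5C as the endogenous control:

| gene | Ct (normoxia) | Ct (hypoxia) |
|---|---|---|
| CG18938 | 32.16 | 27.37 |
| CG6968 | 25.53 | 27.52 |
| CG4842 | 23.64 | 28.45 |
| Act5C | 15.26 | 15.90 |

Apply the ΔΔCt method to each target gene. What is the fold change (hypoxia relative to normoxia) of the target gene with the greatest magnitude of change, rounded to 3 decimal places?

43.111

CG18938: ΔΔCt = (27.37−15.90) − (32.16−15.26) = 11.47 − 16.90 = -5.43; fold change = 2^5.43 = 43.111
CG6968: ΔΔCt = (27.52−15.90) − (25.53−15.26) = 11.62 − 10.27 = 1.35; fold change = 2^-1.35 = 0.392
CG4842: ΔΔCt = (28.45−15.90) − (23.64−15.26) = 12.55 − 8.38 = 4.17; fold change = 2^-4.17 = 0.056
CG18938 has the largest |ΔΔCt| = 5.43.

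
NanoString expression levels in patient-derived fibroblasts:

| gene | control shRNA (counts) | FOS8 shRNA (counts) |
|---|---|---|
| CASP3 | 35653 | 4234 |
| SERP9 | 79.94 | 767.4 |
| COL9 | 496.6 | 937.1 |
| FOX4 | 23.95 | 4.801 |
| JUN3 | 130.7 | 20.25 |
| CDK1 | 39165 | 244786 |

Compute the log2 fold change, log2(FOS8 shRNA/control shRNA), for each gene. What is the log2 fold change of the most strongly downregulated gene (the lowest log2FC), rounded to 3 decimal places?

log2(4234/35653) = -3.074  (CASP3)
log2(767.4/79.94) = 3.263  (SERP9)
log2(937.1/496.6) = 0.916  (COL9)
log2(4.801/23.95) = -2.319  (FOX4)
log2(20.25/130.7) = -2.690  (JUN3)
log2(244786/39165) = 2.644  (CDK1)
CASP3 is most strongly downregulated.

-3.074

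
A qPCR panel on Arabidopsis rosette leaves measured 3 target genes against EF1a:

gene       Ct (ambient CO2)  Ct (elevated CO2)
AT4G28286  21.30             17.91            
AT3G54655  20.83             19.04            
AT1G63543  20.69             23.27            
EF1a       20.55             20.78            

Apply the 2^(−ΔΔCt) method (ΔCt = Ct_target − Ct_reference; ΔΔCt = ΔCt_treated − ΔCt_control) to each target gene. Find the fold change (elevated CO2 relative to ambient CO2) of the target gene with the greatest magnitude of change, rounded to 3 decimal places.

12.295

AT4G28286: ΔΔCt = (17.91−20.78) − (21.30−20.55) = -2.87 − 0.75 = -3.62; fold change = 2^3.62 = 12.295
AT3G54655: ΔΔCt = (19.04−20.78) − (20.83−20.55) = -1.74 − 0.28 = -2.02; fold change = 2^2.02 = 4.056
AT1G63543: ΔΔCt = (23.27−20.78) − (20.69−20.55) = 2.49 − 0.14 = 2.35; fold change = 2^-2.35 = 0.196
AT4G28286 has the largest |ΔΔCt| = 3.62.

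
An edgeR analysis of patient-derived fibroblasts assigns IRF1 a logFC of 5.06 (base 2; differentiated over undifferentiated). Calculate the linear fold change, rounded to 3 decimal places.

33.359

Fold change = 2^(5.06) = 33.3589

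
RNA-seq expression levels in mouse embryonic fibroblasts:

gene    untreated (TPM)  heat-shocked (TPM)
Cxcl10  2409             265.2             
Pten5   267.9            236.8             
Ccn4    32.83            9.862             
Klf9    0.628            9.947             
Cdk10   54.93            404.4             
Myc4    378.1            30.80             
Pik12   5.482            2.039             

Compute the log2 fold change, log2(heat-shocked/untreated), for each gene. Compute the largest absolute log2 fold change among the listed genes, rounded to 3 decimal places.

log2(265.2/2409) = -3.183  (Cxcl10)
log2(236.8/267.9) = -0.178  (Pten5)
log2(9.862/32.83) = -1.735  (Ccn4)
log2(9.947/0.628) = 3.985  (Klf9)
log2(404.4/54.93) = 2.880  (Cdk10)
log2(30.80/378.1) = -3.618  (Myc4)
log2(2.039/5.482) = -1.427  (Pik12)
The largest magnitude belongs to Klf9.

3.985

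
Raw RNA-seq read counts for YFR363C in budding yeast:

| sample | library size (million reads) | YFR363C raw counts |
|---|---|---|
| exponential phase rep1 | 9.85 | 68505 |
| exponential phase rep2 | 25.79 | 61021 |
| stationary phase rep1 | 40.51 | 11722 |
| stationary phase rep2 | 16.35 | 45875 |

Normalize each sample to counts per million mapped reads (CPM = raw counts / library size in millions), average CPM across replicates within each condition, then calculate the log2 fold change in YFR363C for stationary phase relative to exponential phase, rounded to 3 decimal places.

-1.590

CPM(exponential phase rep1) = 68505 / 9.85 = 6954.8223
CPM(exponential phase rep2) = 61021 / 25.79 = 2366.0721
CPM(stationary phase rep1) = 11722 / 40.51 = 289.3607
CPM(stationary phase rep2) = 45875 / 16.35 = 2805.8104
mean CPM(exponential phase) = 4660.4472; mean CPM(stationary phase) = 1547.5855
Fold change = 1547.5855 / 4660.4472 = 0.33207
log2(0.33207) = -1.5904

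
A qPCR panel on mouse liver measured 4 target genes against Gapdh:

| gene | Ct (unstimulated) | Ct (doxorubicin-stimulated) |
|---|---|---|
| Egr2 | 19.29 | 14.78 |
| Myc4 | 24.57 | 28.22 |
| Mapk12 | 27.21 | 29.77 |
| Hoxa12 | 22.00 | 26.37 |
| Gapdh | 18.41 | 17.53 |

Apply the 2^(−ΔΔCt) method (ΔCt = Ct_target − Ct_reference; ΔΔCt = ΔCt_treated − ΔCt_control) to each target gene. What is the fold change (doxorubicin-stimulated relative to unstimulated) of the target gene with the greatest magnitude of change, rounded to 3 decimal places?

0.026

Egr2: ΔΔCt = (14.78−17.53) − (19.29−18.41) = -2.75 − 0.88 = -3.63; fold change = 2^3.63 = 12.381
Myc4: ΔΔCt = (28.22−17.53) − (24.57−18.41) = 10.69 − 6.16 = 4.53; fold change = 2^-4.53 = 0.043
Mapk12: ΔΔCt = (29.77−17.53) − (27.21−18.41) = 12.24 − 8.80 = 3.44; fold change = 2^-3.44 = 0.092
Hoxa12: ΔΔCt = (26.37−17.53) − (22.00−18.41) = 8.84 − 3.59 = 5.25; fold change = 2^-5.25 = 0.026
Hoxa12 has the largest |ΔΔCt| = 5.25.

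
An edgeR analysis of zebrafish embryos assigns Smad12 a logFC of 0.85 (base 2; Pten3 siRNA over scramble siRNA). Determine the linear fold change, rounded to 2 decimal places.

1.80

Fold change = 2^(0.85) = 1.803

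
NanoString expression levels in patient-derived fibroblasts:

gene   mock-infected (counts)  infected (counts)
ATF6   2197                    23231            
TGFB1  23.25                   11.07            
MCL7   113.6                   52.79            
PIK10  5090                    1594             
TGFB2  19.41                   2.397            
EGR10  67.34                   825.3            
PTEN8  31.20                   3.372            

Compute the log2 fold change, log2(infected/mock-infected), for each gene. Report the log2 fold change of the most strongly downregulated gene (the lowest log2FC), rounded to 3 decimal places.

log2(23231/2197) = 3.402  (ATF6)
log2(11.07/23.25) = -1.071  (TGFB1)
log2(52.79/113.6) = -1.106  (MCL7)
log2(1594/5090) = -1.675  (PIK10)
log2(2.397/19.41) = -3.017  (TGFB2)
log2(825.3/67.34) = 3.615  (EGR10)
log2(3.372/31.20) = -3.210  (PTEN8)
PTEN8 is most strongly downregulated.

-3.210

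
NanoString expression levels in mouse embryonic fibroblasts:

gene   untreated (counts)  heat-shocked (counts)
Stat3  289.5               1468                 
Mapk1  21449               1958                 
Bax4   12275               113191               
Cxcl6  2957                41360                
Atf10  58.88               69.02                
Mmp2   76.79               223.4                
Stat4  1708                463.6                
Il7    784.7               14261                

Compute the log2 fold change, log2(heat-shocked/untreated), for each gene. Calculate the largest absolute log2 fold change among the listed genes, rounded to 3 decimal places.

4.184

log2(1468/289.5) = 2.342  (Stat3)
log2(1958/21449) = -3.453  (Mapk1)
log2(113191/12275) = 3.205  (Bax4)
log2(41360/2957) = 3.806  (Cxcl6)
log2(69.02/58.88) = 0.229  (Atf10)
log2(223.4/76.79) = 1.541  (Mmp2)
log2(463.6/1708) = -1.881  (Stat4)
log2(14261/784.7) = 4.184  (Il7)
The largest magnitude belongs to Il7.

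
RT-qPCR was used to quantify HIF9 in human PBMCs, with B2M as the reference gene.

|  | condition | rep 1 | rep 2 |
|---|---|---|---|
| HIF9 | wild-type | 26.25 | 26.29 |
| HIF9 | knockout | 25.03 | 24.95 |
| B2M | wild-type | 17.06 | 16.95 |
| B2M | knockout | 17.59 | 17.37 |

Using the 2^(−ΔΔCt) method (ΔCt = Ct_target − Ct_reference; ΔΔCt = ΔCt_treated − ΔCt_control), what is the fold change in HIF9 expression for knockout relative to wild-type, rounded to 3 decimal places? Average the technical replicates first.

Mean Ct: HIF9 wild-type 26.270; HIF9 knockout 24.990; B2M wild-type 17.005; B2M knockout 17.480
ΔCt(wild-type) = 26.270 − 17.005 = 9.265
ΔCt(knockout) = 24.990 − 17.480 = 7.510
ΔΔCt = 7.510 − 9.265 = -1.755
Fold change = 2^(−(-1.755)) = 2^1.755 = 3.3753

3.375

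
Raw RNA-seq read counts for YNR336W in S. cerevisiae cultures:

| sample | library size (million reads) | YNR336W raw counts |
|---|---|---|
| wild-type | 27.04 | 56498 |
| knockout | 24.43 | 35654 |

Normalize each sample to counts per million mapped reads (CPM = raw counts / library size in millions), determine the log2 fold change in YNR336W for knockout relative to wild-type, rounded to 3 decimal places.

CPM(wild-type) = 56498 / 27.04 = 2089.4231
CPM(knockout) = 35654 / 24.43 = 1459.4351
Fold change = 1459.4351 / 2089.4231 = 0.69849
log2(0.69849) = -0.5177

-0.518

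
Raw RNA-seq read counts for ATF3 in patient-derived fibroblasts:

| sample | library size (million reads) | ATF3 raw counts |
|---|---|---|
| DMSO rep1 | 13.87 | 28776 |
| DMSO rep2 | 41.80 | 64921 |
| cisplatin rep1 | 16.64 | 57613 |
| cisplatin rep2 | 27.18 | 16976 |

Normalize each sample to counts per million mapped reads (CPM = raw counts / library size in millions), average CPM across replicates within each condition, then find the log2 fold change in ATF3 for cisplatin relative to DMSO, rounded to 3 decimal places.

0.172

CPM(DMSO rep1) = 28776 / 13.87 = 2074.6936
CPM(DMSO rep2) = 64921 / 41.80 = 1553.1340
CPM(cisplatin rep1) = 57613 / 16.64 = 3462.3197
CPM(cisplatin rep2) = 16976 / 27.18 = 624.5769
mean CPM(DMSO) = 1813.9138; mean CPM(cisplatin) = 2043.4483
Fold change = 2043.4483 / 1813.9138 = 1.12654
log2(1.12654) = 0.1719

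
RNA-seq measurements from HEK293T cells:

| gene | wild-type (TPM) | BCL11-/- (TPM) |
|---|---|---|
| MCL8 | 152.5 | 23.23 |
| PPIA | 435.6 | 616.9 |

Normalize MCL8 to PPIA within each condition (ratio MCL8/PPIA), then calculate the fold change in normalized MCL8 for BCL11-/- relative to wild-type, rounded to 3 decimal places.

0.108

MCL8/PPIA (wild-type) = 152.5 / 435.6 = 0.35009
MCL8/PPIA (BCL11-/-) = 23.23 / 616.9 = 0.037656
Fold change = 0.037656 / 0.35009 = 0.1076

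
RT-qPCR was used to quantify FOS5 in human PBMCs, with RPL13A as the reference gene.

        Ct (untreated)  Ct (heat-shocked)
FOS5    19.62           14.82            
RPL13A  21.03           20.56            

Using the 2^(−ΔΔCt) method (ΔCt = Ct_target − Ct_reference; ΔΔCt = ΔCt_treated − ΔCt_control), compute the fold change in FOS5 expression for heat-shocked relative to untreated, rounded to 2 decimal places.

ΔCt(untreated) = 19.620 − 21.030 = -1.410
ΔCt(heat-shocked) = 14.820 − 20.560 = -5.740
ΔΔCt = -5.740 − (-1.410) = -4.330
Fold change = 2^(−(-4.330)) = 2^4.330 = 20.112

20.11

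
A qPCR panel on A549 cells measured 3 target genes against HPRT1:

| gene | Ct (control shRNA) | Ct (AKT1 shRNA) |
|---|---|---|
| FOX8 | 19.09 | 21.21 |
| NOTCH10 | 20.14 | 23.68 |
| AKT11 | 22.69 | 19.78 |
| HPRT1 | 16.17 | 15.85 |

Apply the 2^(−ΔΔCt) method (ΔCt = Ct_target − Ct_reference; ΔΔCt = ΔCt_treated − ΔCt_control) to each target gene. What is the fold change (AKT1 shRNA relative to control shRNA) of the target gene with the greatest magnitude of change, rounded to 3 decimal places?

0.069

FOX8: ΔΔCt = (21.21−15.85) − (19.09−16.17) = 5.36 − 2.92 = 2.44; fold change = 2^-2.44 = 0.184
NOTCH10: ΔΔCt = (23.68−15.85) − (20.14−16.17) = 7.83 − 3.97 = 3.86; fold change = 2^-3.86 = 0.069
AKT11: ΔΔCt = (19.78−15.85) − (22.69−16.17) = 3.93 − 6.52 = -2.59; fold change = 2^2.59 = 6.021
NOTCH10 has the largest |ΔΔCt| = 3.86.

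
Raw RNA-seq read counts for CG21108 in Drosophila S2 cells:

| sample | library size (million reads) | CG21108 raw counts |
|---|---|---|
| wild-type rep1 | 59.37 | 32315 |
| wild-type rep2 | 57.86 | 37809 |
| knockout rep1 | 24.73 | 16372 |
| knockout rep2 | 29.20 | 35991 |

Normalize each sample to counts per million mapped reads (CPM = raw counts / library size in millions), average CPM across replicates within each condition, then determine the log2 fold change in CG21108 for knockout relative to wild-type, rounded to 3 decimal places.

0.662

CPM(wild-type rep1) = 32315 / 59.37 = 544.2985
CPM(wild-type rep2) = 37809 / 57.86 = 653.4566
CPM(knockout rep1) = 16372 / 24.73 = 662.0299
CPM(knockout rep2) = 35991 / 29.20 = 1232.5685
mean CPM(wild-type) = 598.8775; mean CPM(knockout) = 947.2992
Fold change = 947.2992 / 598.8775 = 1.58179
log2(1.58179) = 0.6616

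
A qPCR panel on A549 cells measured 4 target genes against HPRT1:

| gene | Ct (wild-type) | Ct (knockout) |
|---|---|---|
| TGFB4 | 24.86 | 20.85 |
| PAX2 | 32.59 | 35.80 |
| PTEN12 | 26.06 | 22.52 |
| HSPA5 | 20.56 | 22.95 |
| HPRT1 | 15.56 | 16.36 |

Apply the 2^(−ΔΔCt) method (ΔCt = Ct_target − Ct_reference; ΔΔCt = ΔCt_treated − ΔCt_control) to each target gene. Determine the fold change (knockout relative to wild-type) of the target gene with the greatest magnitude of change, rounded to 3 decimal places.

28.051

TGFB4: ΔΔCt = (20.85−16.36) − (24.86−15.56) = 4.49 − 9.30 = -4.81; fold change = 2^4.81 = 28.051
PAX2: ΔΔCt = (35.80−16.36) − (32.59−15.56) = 19.44 − 17.03 = 2.41; fold change = 2^-2.41 = 0.188
PTEN12: ΔΔCt = (22.52−16.36) − (26.06−15.56) = 6.16 − 10.50 = -4.34; fold change = 2^4.34 = 20.252
HSPA5: ΔΔCt = (22.95−16.36) − (20.56−15.56) = 6.59 − 5.00 = 1.59; fold change = 2^-1.59 = 0.332
TGFB4 has the largest |ΔΔCt| = 4.81.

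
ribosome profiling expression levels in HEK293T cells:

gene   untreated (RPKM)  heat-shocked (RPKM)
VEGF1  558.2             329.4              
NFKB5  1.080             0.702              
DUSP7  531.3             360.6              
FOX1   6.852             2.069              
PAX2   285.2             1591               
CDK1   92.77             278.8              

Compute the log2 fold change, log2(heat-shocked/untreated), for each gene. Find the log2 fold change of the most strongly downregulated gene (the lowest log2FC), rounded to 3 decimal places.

-1.728

log2(329.4/558.2) = -0.761  (VEGF1)
log2(0.702/1.080) = -0.621  (NFKB5)
log2(360.6/531.3) = -0.559  (DUSP7)
log2(2.069/6.852) = -1.728  (FOX1)
log2(1591/285.2) = 2.480  (PAX2)
log2(278.8/92.77) = 1.588  (CDK1)
FOX1 is most strongly downregulated.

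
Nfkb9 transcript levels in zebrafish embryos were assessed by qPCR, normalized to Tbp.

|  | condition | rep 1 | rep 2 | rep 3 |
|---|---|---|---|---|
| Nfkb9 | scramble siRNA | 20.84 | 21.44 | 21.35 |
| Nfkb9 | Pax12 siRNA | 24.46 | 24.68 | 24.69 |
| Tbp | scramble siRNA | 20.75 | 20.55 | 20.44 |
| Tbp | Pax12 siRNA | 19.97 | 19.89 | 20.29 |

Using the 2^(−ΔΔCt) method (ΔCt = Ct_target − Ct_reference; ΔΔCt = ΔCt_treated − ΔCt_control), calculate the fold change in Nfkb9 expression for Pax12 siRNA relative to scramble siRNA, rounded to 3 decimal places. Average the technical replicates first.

Mean Ct: Nfkb9 scramble siRNA 21.210; Nfkb9 Pax12 siRNA 24.610; Tbp scramble siRNA 20.580; Tbp Pax12 siRNA 20.050
ΔCt(scramble siRNA) = 21.210 − 20.580 = 0.630
ΔCt(Pax12 siRNA) = 24.610 − 20.050 = 4.560
ΔΔCt = 4.560 − 0.630 = 3.930
Fold change = 2^(−3.930) = 0.0656

0.066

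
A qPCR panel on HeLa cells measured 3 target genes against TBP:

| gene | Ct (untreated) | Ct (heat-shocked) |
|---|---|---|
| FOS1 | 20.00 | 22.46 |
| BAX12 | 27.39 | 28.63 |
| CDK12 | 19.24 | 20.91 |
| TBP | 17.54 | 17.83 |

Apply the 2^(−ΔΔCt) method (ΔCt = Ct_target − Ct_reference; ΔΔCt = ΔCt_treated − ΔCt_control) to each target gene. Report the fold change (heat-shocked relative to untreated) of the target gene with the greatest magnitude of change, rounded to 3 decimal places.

0.222

FOS1: ΔΔCt = (22.46−17.83) − (20.00−17.54) = 4.63 − 2.46 = 2.17; fold change = 2^-2.17 = 0.222
BAX12: ΔΔCt = (28.63−17.83) − (27.39−17.54) = 10.80 − 9.85 = 0.95; fold change = 2^-0.95 = 0.518
CDK12: ΔΔCt = (20.91−17.83) − (19.24−17.54) = 3.08 − 1.70 = 1.38; fold change = 2^-1.38 = 0.384
FOS1 has the largest |ΔΔCt| = 2.17.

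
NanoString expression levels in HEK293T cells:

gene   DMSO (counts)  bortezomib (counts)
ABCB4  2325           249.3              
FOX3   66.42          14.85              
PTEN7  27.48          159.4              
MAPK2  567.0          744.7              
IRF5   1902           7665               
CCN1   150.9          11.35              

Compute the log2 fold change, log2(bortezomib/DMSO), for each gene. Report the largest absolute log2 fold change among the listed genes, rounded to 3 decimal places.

3.733

log2(249.3/2325) = -3.221  (ABCB4)
log2(14.85/66.42) = -2.161  (FOX3)
log2(159.4/27.48) = 2.536  (PTEN7)
log2(744.7/567.0) = 0.393  (MAPK2)
log2(7665/1902) = 2.011  (IRF5)
log2(11.35/150.9) = -3.733  (CCN1)
The largest magnitude belongs to CCN1.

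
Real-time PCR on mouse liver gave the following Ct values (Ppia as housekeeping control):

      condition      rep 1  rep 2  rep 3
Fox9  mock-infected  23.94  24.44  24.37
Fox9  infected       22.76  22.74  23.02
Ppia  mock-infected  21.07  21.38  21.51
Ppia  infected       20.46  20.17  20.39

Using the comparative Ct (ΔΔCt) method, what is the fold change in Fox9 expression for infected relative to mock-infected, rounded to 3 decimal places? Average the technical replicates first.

1.347

Mean Ct: Fox9 mock-infected 24.250; Fox9 infected 22.840; Ppia mock-infected 21.320; Ppia infected 20.340
ΔCt(mock-infected) = 24.250 − 21.320 = 2.930
ΔCt(infected) = 22.840 − 20.340 = 2.500
ΔΔCt = 2.500 − 2.930 = -0.430
Fold change = 2^(−(-0.430)) = 2^0.430 = 1.3472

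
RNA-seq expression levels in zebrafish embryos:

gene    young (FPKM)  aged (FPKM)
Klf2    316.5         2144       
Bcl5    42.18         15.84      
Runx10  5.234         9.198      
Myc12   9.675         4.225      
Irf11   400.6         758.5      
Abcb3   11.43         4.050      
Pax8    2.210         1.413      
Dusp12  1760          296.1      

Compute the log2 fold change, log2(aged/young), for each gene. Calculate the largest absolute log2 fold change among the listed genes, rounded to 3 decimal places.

log2(2144/316.5) = 2.760  (Klf2)
log2(15.84/42.18) = -1.413  (Bcl5)
log2(9.198/5.234) = 0.813  (Runx10)
log2(4.225/9.675) = -1.195  (Myc12)
log2(758.5/400.6) = 0.921  (Irf11)
log2(4.050/11.43) = -1.497  (Abcb3)
log2(1.413/2.210) = -0.645  (Pax8)
log2(296.1/1760) = -2.571  (Dusp12)
The largest magnitude belongs to Klf2.

2.760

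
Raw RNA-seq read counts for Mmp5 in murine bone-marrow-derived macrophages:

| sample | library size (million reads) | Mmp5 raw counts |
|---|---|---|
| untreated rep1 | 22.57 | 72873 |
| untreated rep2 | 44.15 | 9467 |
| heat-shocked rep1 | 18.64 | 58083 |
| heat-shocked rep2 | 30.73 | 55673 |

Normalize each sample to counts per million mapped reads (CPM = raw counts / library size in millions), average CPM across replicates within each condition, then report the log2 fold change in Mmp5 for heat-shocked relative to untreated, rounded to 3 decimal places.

CPM(untreated rep1) = 72873 / 22.57 = 3228.7550
CPM(untreated rep2) = 9467 / 44.15 = 214.4281
CPM(heat-shocked rep1) = 58083 / 18.64 = 3116.0408
CPM(heat-shocked rep2) = 55673 / 30.73 = 1811.6824
mean CPM(untreated) = 1721.5915; mean CPM(heat-shocked) = 2463.8616
Fold change = 2463.8616 / 1721.5915 = 1.43115
log2(1.43115) = 0.5172

0.517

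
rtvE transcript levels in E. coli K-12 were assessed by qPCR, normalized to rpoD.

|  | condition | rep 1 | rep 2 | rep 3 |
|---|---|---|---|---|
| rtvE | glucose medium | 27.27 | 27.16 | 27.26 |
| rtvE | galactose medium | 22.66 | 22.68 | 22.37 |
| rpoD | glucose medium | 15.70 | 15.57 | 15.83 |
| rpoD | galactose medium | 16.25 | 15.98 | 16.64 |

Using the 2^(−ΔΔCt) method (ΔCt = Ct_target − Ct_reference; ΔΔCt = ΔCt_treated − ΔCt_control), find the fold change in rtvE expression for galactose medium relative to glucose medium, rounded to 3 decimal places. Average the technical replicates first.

Mean Ct: rtvE glucose medium 27.230; rtvE galactose medium 22.570; rpoD glucose medium 15.700; rpoD galactose medium 16.290
ΔCt(glucose medium) = 27.230 − 15.700 = 11.530
ΔCt(galactose medium) = 22.570 − 16.290 = 6.280
ΔΔCt = 6.280 − 11.530 = -5.250
Fold change = 2^(−(-5.250)) = 2^5.250 = 38.0546

38.055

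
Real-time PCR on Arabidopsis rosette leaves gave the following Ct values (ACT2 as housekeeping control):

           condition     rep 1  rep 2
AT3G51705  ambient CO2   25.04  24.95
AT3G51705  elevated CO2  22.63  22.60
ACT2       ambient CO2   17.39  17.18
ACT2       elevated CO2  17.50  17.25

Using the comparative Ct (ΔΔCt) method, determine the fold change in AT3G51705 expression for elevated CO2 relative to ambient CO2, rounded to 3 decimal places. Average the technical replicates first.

Mean Ct: AT3G51705 ambient CO2 24.995; AT3G51705 elevated CO2 22.615; ACT2 ambient CO2 17.285; ACT2 elevated CO2 17.375
ΔCt(ambient CO2) = 24.995 − 17.285 = 7.710
ΔCt(elevated CO2) = 22.615 − 17.375 = 5.240
ΔΔCt = 5.240 − 7.710 = -2.470
Fold change = 2^(−(-2.470)) = 2^2.470 = 5.5404

5.540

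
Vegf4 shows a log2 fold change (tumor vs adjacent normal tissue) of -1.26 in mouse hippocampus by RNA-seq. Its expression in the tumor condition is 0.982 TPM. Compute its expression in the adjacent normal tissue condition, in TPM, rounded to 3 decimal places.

2.352

Fold change = 2^(-1.26) = 0.4175
adjacent normal tissue expression = 0.982 / 0.4175 = 2.352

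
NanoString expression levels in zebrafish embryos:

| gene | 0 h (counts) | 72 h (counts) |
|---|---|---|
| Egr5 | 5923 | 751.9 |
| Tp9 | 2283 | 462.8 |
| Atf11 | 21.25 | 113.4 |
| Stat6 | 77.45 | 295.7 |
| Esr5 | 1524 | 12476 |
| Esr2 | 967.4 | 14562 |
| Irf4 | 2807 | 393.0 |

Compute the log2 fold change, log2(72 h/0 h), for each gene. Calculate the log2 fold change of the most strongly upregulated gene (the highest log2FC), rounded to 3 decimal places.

3.912

log2(751.9/5923) = -2.978  (Egr5)
log2(462.8/2283) = -2.302  (Tp9)
log2(113.4/21.25) = 2.416  (Atf11)
log2(295.7/77.45) = 1.933  (Stat6)
log2(12476/1524) = 3.033  (Esr5)
log2(14562/967.4) = 3.912  (Esr2)
log2(393.0/2807) = -2.836  (Irf4)
Esr2 is most strongly upregulated.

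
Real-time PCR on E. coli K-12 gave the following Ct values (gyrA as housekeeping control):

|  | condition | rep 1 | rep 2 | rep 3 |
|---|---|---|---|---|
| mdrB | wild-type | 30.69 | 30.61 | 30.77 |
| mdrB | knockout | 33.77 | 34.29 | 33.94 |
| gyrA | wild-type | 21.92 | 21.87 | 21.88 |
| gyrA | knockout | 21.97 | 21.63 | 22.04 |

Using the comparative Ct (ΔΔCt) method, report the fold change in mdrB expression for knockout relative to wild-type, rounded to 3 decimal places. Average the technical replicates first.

0.100

Mean Ct: mdrB wild-type 30.690; mdrB knockout 34.000; gyrA wild-type 21.890; gyrA knockout 21.880
ΔCt(wild-type) = 30.690 − 21.890 = 8.800
ΔCt(knockout) = 34.000 − 21.880 = 12.120
ΔΔCt = 12.120 − 8.800 = 3.320
Fold change = 2^(−3.320) = 0.1001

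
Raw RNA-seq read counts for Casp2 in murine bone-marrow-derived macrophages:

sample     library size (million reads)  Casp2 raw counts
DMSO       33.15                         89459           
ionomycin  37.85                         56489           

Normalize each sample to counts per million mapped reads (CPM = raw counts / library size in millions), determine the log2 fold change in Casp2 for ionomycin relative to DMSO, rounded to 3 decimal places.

-0.855

CPM(DMSO) = 89459 / 33.15 = 2698.6124
CPM(ionomycin) = 56489 / 37.85 = 1492.4439
Fold change = 1492.4439 / 2698.6124 = 0.55304
log2(0.55304) = -0.8545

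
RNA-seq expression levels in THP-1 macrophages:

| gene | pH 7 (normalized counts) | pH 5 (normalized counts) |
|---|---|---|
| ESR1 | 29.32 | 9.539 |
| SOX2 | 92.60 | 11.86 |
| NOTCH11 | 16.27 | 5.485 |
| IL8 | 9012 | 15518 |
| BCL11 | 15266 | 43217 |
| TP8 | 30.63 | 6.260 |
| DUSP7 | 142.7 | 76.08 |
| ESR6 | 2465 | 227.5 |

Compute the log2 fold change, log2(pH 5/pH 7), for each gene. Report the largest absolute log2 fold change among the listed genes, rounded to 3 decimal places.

3.438

log2(9.539/29.32) = -1.620  (ESR1)
log2(11.86/92.60) = -2.965  (SOX2)
log2(5.485/16.27) = -1.569  (NOTCH11)
log2(15518/9012) = 0.784  (IL8)
log2(43217/15266) = 1.501  (BCL11)
log2(6.260/30.63) = -2.291  (TP8)
log2(76.08/142.7) = -0.907  (DUSP7)
log2(227.5/2465) = -3.438  (ESR6)
The largest magnitude belongs to ESR6.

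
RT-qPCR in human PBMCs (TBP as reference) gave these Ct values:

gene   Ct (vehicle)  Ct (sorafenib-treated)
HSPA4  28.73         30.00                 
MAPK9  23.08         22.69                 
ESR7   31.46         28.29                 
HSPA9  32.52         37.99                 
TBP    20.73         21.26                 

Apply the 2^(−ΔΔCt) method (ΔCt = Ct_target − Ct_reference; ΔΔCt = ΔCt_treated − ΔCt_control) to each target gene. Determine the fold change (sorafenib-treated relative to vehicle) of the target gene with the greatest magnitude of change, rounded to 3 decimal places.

0.033

HSPA4: ΔΔCt = (30.00−21.26) − (28.73−20.73) = 8.74 − 8.00 = 0.74; fold change = 2^-0.74 = 0.599
MAPK9: ΔΔCt = (22.69−21.26) − (23.08−20.73) = 1.43 − 2.35 = -0.92; fold change = 2^0.92 = 1.892
ESR7: ΔΔCt = (28.29−21.26) − (31.46−20.73) = 7.03 − 10.73 = -3.70; fold change = 2^3.70 = 12.996
HSPA9: ΔΔCt = (37.99−21.26) − (32.52−20.73) = 16.73 − 11.79 = 4.94; fold change = 2^-4.94 = 0.033
HSPA9 has the largest |ΔΔCt| = 4.94.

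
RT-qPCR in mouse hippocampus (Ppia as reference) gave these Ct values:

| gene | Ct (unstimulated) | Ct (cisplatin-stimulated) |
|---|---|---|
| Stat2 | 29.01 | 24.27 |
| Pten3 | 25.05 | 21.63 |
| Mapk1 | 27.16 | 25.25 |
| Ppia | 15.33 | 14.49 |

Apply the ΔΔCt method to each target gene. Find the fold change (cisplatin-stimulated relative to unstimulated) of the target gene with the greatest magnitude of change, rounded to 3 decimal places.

14.929

Stat2: ΔΔCt = (24.27−14.49) − (29.01−15.33) = 9.78 − 13.68 = -3.90; fold change = 2^3.90 = 14.929
Pten3: ΔΔCt = (21.63−14.49) − (25.05−15.33) = 7.14 − 9.72 = -2.58; fold change = 2^2.58 = 5.979
Mapk1: ΔΔCt = (25.25−14.49) − (27.16−15.33) = 10.76 − 11.83 = -1.07; fold change = 2^1.07 = 2.099
Stat2 has the largest |ΔΔCt| = 3.90.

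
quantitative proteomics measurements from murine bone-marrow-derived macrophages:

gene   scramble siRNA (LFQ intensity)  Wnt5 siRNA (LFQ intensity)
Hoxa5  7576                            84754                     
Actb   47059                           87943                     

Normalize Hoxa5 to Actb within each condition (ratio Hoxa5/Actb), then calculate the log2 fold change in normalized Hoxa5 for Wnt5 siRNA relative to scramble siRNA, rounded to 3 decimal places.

Hoxa5/Actb (scramble siRNA) = 7576 / 47059 = 0.16099
Hoxa5/Actb (Wnt5 siRNA) = 84754 / 87943 = 0.96374
Fold change = 0.96374 / 0.16099 = 5.9863
log2(5.9863) = 2.5817

2.582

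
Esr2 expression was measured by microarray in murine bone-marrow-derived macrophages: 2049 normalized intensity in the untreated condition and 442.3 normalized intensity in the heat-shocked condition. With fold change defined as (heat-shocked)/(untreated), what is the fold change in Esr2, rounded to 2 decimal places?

Fold change = 442.3 / 2049 = 0.216
Esr2 is downregulated.

0.22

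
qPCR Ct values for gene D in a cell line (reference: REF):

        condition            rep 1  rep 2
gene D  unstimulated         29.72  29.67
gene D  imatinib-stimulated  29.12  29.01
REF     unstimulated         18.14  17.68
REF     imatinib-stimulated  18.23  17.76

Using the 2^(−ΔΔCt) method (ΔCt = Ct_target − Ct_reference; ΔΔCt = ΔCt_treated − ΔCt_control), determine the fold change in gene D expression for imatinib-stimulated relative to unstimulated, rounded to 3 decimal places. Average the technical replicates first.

Mean Ct: gene D unstimulated 29.695; gene D imatinib-stimulated 29.065; REF unstimulated 17.910; REF imatinib-stimulated 17.995
ΔCt(unstimulated) = 29.695 − 17.910 = 11.785
ΔCt(imatinib-stimulated) = 29.065 − 17.995 = 11.070
ΔΔCt = 11.070 − 11.785 = -0.715
Fold change = 2^(−(-0.715)) = 2^0.715 = 1.6415

1.641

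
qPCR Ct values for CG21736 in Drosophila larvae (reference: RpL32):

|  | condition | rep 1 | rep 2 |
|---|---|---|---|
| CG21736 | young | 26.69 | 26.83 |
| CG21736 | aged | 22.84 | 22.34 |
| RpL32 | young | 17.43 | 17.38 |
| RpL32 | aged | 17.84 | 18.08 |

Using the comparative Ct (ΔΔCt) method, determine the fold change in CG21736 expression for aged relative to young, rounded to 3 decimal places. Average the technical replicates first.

26.446

Mean Ct: CG21736 young 26.760; CG21736 aged 22.590; RpL32 young 17.405; RpL32 aged 17.960
ΔCt(young) = 26.760 − 17.405 = 9.355
ΔCt(aged) = 22.590 − 17.960 = 4.630
ΔΔCt = 4.630 − 9.355 = -4.725
Fold change = 2^(−(-4.725)) = 2^4.725 = 26.4464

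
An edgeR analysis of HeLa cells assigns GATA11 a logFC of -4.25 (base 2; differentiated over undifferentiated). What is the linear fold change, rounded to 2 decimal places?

0.05

Fold change = 2^(-4.25) = 0.053
That is, GATA11 drops to 5.3% of the undifferentiated level.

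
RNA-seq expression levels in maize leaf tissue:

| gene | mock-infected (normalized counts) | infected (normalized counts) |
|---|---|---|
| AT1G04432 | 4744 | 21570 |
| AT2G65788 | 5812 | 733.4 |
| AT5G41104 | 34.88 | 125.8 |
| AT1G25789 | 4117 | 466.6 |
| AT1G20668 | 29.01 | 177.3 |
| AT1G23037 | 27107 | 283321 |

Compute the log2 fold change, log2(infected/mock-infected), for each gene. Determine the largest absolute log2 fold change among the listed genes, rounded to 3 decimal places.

log2(21570/4744) = 2.185  (AT1G04432)
log2(733.4/5812) = -2.986  (AT2G65788)
log2(125.8/34.88) = 1.851  (AT5G41104)
log2(466.6/4117) = -3.141  (AT1G25789)
log2(177.3/29.01) = 2.612  (AT1G20668)
log2(283321/27107) = 3.386  (AT1G23037)
The largest magnitude belongs to AT1G23037.

3.386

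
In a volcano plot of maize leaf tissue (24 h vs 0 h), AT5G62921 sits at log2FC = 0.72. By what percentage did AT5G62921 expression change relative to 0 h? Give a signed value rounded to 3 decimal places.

64.718%

Fold change = 2^(0.72) = 1.6472
Percent change = (FC − 1) × 100% = (1.6472 − 1) × 100 = 64.718%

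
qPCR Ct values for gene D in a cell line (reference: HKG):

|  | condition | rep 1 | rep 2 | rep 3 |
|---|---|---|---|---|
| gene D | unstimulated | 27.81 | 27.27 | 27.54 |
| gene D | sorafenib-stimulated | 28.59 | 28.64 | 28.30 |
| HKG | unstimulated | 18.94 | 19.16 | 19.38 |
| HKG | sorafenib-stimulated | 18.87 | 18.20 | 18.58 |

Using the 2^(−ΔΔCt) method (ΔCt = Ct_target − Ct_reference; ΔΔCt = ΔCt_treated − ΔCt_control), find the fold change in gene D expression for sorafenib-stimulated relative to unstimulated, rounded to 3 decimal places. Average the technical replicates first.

Mean Ct: gene D unstimulated 27.540; gene D sorafenib-stimulated 28.510; HKG unstimulated 19.160; HKG sorafenib-stimulated 18.550
ΔCt(unstimulated) = 27.540 − 19.160 = 8.380
ΔCt(sorafenib-stimulated) = 28.510 − 18.550 = 9.960
ΔΔCt = 9.960 − 8.380 = 1.580
Fold change = 2^(−1.580) = 0.3345

0.334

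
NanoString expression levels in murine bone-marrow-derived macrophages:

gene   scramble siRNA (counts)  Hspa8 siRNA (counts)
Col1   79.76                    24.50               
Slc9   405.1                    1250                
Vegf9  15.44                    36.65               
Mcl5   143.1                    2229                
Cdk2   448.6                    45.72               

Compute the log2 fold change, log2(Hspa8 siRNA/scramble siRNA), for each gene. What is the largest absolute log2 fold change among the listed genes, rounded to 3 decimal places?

log2(24.50/79.76) = -1.703  (Col1)
log2(1250/405.1) = 1.626  (Slc9)
log2(36.65/15.44) = 1.247  (Vegf9)
log2(2229/143.1) = 3.961  (Mcl5)
log2(45.72/448.6) = -3.295  (Cdk2)
The largest magnitude belongs to Mcl5.

3.961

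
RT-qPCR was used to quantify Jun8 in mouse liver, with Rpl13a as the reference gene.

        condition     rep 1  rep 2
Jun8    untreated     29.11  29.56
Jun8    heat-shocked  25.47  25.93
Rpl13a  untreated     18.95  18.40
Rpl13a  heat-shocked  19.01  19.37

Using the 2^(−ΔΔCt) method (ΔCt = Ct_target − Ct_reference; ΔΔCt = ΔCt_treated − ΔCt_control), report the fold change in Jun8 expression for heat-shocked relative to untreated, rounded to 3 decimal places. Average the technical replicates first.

Mean Ct: Jun8 untreated 29.335; Jun8 heat-shocked 25.700; Rpl13a untreated 18.675; Rpl13a heat-shocked 19.190
ΔCt(untreated) = 29.335 − 18.675 = 10.660
ΔCt(heat-shocked) = 25.700 − 19.190 = 6.510
ΔΔCt = 6.510 − 10.660 = -4.150
Fold change = 2^(−(-4.150)) = 2^4.150 = 17.7531

17.753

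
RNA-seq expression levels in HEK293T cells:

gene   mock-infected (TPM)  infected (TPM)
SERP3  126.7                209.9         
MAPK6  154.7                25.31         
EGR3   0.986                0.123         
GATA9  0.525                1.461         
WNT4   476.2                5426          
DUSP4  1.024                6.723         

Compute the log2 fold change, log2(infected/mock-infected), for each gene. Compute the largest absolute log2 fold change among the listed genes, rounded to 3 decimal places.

3.510

log2(209.9/126.7) = 0.728  (SERP3)
log2(25.31/154.7) = -2.612  (MAPK6)
log2(0.123/0.986) = -3.003  (EGR3)
log2(1.461/0.525) = 1.477  (GATA9)
log2(5426/476.2) = 3.510  (WNT4)
log2(6.723/1.024) = 2.715  (DUSP4)
The largest magnitude belongs to WNT4.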